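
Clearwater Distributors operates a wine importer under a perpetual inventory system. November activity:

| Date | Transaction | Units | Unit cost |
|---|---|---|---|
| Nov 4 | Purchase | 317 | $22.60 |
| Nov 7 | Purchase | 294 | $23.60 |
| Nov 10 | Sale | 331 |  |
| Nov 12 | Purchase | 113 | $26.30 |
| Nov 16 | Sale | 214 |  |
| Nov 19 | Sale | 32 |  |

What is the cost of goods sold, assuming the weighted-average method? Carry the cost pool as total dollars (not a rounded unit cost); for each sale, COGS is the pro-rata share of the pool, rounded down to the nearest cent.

After Nov 4: 317 on hand, pool $7,164.20 (≈ $22.6000 each)
After Nov 7: 611 on hand, pool $14,102.60 (≈ $23.0812 each)
Nov 10, sell 331: 331/611 × $14,102.60 → $7,639.87
After Nov 12: 393 on hand, pool $9,434.63 (≈ $24.0067 each)
Nov 16, sell 214: 214/393 × $9,434.63 → $5,137.43
Nov 19, sell 32: 32/179 × $4,297.20 → $768.21
Total COGS = $7,639.87 + $5,137.43 + $768.21 = $13,545.51
Ending inventory (cost pool remaining) = $3,528.99

COGS = $13,545.51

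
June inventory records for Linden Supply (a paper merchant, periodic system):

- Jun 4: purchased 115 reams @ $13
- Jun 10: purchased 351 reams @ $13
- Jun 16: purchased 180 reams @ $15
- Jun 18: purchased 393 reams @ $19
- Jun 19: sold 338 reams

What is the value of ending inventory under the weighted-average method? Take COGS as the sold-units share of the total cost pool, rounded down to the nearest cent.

Jun 19, sell 338: 338/1039 × $16,225.00 → $5,278.20
Ending inventory (cost pool remaining) = $10,946.80
Check: goods available $16,225.00 = COGS $5,278.20 + ending $10,946.80

Ending inventory = $10,946.80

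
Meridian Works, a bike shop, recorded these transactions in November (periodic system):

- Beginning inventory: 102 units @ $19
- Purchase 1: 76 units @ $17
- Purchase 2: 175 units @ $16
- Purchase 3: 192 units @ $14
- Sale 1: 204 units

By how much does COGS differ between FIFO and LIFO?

FIFO COGS: 102 @ $19 + 76 @ $17 + 26 @ $16 = $3,646
LIFO COGS: 192 @ $14 + 12 @ $16 = $2,880
Difference = |$3,646 − $2,880| = $766

$766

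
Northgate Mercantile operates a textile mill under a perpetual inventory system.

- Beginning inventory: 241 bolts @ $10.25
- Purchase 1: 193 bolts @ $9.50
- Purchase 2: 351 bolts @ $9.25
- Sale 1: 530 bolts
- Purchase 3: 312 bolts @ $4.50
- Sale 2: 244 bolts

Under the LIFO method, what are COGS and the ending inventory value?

COGS = $6,045.25; ending inventory = $2,909.25

Sale 1 (530) [LIFO — newest first]: 351 @ $9.25 + 179 @ $9.50 = $4,947.25
Sale 2 (244) [LIFO — newest first]: 244 @ $4.50 = $1,098.00
Total COGS = $4,947.25 + $1,098.00 = $6,045.25
Ending inventory: 241 @ $10.25 + 14 @ $9.50 + 68 @ $4.50 = $2,909.25
Check: goods available $8,954.50 = COGS $6,045.25 + ending $2,909.25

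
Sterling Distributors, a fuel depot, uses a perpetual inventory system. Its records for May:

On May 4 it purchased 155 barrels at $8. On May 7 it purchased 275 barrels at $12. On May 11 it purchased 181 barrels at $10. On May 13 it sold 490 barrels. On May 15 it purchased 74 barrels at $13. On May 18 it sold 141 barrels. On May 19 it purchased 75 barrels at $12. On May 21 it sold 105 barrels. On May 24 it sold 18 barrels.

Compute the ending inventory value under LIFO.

Ending inventory = $48

May 13, 490 sold [LIFO — newest first]: 181 @ $10 + 275 @ $12 + 34 @ $8 = $5,382
May 18, 141 sold [LIFO — newest first]: 74 @ $13 + 67 @ $8 = $1,498
May 21, 105 sold [LIFO — newest first]: 75 @ $12 + 30 @ $8 = $1,140
May 24, 18 sold [LIFO — newest first]: 18 @ $8 = $144
Total COGS = $5,382 + $1,498 + $1,140 + $144 = $8,164
Ending inventory: 6 @ $8 = $48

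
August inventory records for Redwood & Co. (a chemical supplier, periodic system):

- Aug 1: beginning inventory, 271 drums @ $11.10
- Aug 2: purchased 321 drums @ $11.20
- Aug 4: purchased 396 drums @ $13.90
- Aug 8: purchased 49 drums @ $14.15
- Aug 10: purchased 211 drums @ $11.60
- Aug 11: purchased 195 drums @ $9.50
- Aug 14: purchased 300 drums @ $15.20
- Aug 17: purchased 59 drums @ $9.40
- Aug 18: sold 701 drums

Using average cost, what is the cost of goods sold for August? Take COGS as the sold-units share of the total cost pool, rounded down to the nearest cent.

Aug 18, sell 701: 701/1802 × $22,215.75 → $8,642.19
Ending inventory (cost pool remaining) = $13,573.56

COGS = $8,642.19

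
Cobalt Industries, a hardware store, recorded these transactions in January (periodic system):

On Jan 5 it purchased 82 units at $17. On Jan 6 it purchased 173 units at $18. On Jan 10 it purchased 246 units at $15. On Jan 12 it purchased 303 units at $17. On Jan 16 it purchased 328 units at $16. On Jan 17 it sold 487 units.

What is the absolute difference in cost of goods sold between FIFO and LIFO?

$37

FIFO COGS: 82 @ $17 + 173 @ $18 + 232 @ $15 = $7,988
LIFO COGS: 328 @ $16 + 159 @ $17 = $7,951
Difference = |$7,988 − $7,951| = $37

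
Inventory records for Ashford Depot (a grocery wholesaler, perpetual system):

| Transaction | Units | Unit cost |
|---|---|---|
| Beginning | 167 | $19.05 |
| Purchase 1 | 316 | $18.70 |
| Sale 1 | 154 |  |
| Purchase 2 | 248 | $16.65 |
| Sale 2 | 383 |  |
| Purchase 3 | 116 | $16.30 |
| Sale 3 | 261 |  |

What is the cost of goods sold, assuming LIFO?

Sale 1 (154) [LIFO — newest first]: 154 @ $18.70 = $2,879.80
Sale 2 (383) [LIFO — newest first]: 248 @ $16.65 + 135 @ $18.70 = $6,653.70
Sale 3 (261) [LIFO — newest first]: 116 @ $16.30 + 27 @ $18.70 + 118 @ $19.05 = $4,643.60
Total COGS = $2,879.80 + $6,653.70 + $4,643.60 = $14,177.10
Ending inventory: 49 @ $19.05 = $933.45
Check: goods available $15,110.55 = COGS $14,177.10 + ending $933.45

COGS = $14,177.10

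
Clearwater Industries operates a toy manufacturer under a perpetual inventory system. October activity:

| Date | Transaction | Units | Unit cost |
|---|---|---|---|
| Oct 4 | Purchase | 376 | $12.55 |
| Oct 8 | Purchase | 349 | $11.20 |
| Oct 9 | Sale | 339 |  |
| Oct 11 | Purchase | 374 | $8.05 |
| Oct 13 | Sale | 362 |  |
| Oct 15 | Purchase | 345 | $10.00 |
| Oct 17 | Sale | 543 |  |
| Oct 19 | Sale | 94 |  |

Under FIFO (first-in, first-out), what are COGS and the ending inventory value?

Oct 9, 339 sold [FIFO — oldest first]: 339 @ $12.55 = $4,254.45
Oct 13, 362 sold [FIFO — oldest first]: 37 @ $12.55 + 325 @ $11.20 = $4,104.35
Oct 17, 543 sold [FIFO — oldest first]: 24 @ $11.20 + 374 @ $8.05 + 145 @ $10.00 = $4,729.50
Oct 19, 94 sold [FIFO — oldest first]: 94 @ $10.00 = $940.00
Total COGS = $4,254.45 + $4,104.35 + $4,729.50 + $940.00 = $14,028.30
Ending inventory: 106 @ $10.00 = $1,060.00
Check: goods available $15,088.30 = COGS $14,028.30 + ending $1,060.00

COGS = $14,028.30; ending inventory = $1,060.00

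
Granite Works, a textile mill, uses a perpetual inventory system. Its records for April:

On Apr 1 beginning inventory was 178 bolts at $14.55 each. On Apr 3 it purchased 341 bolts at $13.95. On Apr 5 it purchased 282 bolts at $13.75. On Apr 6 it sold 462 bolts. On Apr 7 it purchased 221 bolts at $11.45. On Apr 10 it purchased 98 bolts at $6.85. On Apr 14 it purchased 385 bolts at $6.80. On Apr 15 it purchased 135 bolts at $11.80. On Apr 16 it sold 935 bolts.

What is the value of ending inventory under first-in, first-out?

Apr 6, 462 sold [FIFO — oldest first]: 178 @ $14.55 + 284 @ $13.95 = $6,551.70
Apr 16, 935 sold [FIFO — oldest first]: 57 @ $13.95 + 282 @ $13.75 + 221 @ $11.45 + 98 @ $6.85 + 277 @ $6.80 = $9,758.00
Total COGS = $6,551.70 + $9,758.00 = $16,309.70
Ending inventory: 108 @ $6.80 + 135 @ $11.80 = $2,327.40
Check: goods available $18,637.10 = COGS $16,309.70 + ending $2,327.40

Ending inventory = $2,327.40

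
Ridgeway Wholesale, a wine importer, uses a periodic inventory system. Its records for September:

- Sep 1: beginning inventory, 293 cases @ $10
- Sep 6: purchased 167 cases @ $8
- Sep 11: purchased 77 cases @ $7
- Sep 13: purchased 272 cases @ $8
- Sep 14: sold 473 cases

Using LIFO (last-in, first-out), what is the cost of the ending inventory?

Sep 14, 473 sold [LIFO — newest first]: 272 @ $8 + 77 @ $7 + 124 @ $8 = $3,707
Ending inventory: 293 @ $10 + 43 @ $8 = $3,274

Ending inventory = $3,274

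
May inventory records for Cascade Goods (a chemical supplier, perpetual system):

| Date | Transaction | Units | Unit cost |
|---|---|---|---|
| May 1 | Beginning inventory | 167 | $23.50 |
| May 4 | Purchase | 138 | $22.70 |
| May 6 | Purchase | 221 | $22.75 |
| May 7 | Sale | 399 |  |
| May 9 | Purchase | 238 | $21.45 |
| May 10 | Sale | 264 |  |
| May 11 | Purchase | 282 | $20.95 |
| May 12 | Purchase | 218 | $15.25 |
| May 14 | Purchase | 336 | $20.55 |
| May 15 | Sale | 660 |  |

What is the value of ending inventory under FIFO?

May 7, 399 sold [FIFO — oldest first]: 167 @ $23.50 + 138 @ $22.70 + 94 @ $22.75 = $9,195.60
May 10, 264 sold [FIFO — oldest first]: 127 @ $22.75 + 137 @ $21.45 = $5,827.90
May 15, 660 sold [FIFO — oldest first]: 101 @ $21.45 + 282 @ $20.95 + 218 @ $15.25 + 59 @ $20.55 = $12,611.30
Total COGS = $9,195.60 + $5,827.90 + $12,611.30 = $27,634.80
Ending inventory: 277 @ $20.55 = $5,692.35
Check: goods available $33,327.15 = COGS $27,634.80 + ending $5,692.35

Ending inventory = $5,692.35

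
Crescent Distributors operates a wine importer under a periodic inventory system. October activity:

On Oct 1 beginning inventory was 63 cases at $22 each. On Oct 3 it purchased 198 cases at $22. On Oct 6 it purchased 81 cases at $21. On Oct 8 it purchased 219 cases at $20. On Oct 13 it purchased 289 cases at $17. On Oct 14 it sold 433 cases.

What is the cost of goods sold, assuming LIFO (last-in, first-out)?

Oct 14, 433 sold [LIFO — newest first]: 289 @ $17 + 144 @ $20 = $7,793
Ending inventory: 63 @ $22 + 198 @ $22 + 81 @ $21 + 75 @ $20 = $8,943

COGS = $7,793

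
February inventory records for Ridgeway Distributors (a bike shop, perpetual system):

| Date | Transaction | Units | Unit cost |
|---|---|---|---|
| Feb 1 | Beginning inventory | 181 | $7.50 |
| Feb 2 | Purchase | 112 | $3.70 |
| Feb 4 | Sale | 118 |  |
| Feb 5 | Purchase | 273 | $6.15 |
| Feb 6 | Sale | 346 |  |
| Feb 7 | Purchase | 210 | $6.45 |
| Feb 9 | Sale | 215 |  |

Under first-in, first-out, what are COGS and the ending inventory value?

Feb 4, 118 sold [FIFO — oldest first]: 118 @ $7.50 = $885.00
Feb 6, 346 sold [FIFO — oldest first]: 63 @ $7.50 + 112 @ $3.70 + 171 @ $6.15 = $1,938.55
Feb 9, 215 sold [FIFO — oldest first]: 102 @ $6.15 + 113 @ $6.45 = $1,356.15
Total COGS = $885.00 + $1,938.55 + $1,356.15 = $4,179.70
Ending inventory: 97 @ $6.45 = $625.65
Check: goods available $4,805.35 = COGS $4,179.70 + ending $625.65

COGS = $4,179.70; ending inventory = $625.65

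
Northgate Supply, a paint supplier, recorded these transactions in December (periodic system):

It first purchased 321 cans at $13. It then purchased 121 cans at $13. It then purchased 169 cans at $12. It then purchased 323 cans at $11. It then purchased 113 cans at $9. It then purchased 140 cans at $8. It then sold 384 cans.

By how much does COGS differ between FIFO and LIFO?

FIFO COGS: 321 @ $13 + 63 @ $13 = $4,992
LIFO COGS: 140 @ $8 + 113 @ $9 + 131 @ $11 = $3,578
Difference = |$4,992 − $3,578| = $1,414

$1,414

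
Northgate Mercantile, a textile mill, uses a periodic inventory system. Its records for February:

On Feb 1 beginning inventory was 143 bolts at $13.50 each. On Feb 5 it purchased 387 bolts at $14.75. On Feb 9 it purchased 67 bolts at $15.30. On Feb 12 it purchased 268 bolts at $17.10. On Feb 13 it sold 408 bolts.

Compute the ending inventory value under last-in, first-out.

Feb 13, 408 sold [LIFO — newest first]: 268 @ $17.10 + 67 @ $15.30 + 73 @ $14.75 = $6,684.65
Ending inventory: 143 @ $13.50 + 314 @ $14.75 = $6,562.00
Check: goods available $13,246.65 = COGS $6,684.65 + ending $6,562.00

Ending inventory = $6,562.00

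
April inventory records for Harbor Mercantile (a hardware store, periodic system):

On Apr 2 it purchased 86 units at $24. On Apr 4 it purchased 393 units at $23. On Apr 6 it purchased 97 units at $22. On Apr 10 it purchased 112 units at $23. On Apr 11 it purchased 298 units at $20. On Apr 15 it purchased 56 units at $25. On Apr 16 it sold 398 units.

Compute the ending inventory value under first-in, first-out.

Apr 16, 398 sold [FIFO — oldest first]: 86 @ $24 + 312 @ $23 = $9,240
Ending inventory: 81 @ $23 + 97 @ $22 + 112 @ $23 + 298 @ $20 + 56 @ $25 = $13,933
Check: goods available $23,173 = COGS $9,240 + ending $13,933

Ending inventory = $13,933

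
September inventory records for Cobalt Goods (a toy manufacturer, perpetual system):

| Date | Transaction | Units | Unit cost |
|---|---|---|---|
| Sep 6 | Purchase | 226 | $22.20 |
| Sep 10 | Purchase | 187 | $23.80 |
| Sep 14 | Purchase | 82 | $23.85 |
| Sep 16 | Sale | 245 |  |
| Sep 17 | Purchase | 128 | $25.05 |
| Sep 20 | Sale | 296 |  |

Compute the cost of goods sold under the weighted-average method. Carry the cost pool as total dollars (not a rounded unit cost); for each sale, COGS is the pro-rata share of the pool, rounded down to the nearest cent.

COGS = $12,682.75

After Sep 6: 226 on hand, pool $5,017.20 (≈ $22.2000 each)
After Sep 10: 413 on hand, pool $9,467.80 (≈ $22.9245 each)
After Sep 14: 495 on hand, pool $11,423.50 (≈ $23.0778 each)
Sep 16, sell 245: 245/495 × $11,423.50 → $5,654.05
After Sep 17: 378 on hand, pool $8,975.85 (≈ $23.7456 each)
Sep 20, sell 296: 296/378 × $8,975.85 → $7,028.70
Total COGS = $5,654.05 + $7,028.70 = $12,682.75
Ending inventory (cost pool remaining) = $1,947.15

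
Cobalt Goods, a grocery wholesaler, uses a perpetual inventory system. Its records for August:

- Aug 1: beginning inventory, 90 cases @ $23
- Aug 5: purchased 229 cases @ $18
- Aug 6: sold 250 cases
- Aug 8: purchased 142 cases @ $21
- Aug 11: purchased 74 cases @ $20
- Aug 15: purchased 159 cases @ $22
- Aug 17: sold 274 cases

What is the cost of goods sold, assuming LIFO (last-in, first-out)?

Aug 6, 250 sold [LIFO — newest first]: 229 @ $18 + 21 @ $23 = $4,605
Aug 17, 274 sold [LIFO — newest first]: 159 @ $22 + 74 @ $20 + 41 @ $21 = $5,839
Total COGS = $4,605 + $5,839 = $10,444
Ending inventory: 69 @ $23 + 101 @ $21 = $3,708
Check: goods available $14,152 = COGS $10,444 + ending $3,708

COGS = $10,444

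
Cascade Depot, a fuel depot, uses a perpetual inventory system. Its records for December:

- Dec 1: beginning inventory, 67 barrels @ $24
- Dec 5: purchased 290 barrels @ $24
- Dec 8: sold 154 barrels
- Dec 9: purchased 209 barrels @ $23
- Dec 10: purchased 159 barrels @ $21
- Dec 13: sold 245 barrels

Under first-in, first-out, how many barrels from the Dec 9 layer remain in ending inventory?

Dec 8, 154 sold [FIFO — oldest first]: 67 @ $24 + 87 @ $24 = $3,696
Dec 13, 245 sold [FIFO — oldest first]: 203 @ $24 + 42 @ $23 = $5,838
Total COGS = $3,696 + $5,838 = $9,534
Ending inventory: 167 @ $23 + 159 @ $21 = $7,180

167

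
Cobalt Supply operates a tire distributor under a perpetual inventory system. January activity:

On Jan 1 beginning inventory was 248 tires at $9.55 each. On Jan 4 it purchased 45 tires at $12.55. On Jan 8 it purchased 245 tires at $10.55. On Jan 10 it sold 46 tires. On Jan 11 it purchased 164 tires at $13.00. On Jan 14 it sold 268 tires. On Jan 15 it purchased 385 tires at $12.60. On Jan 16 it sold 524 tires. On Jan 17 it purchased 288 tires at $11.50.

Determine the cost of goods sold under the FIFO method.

COGS = $9,363.50

Jan 10, 46 sold [FIFO — oldest first]: 46 @ $9.55 = $439.30
Jan 14, 268 sold [FIFO — oldest first]: 202 @ $9.55 + 45 @ $12.55 + 21 @ $10.55 = $2,715.40
Jan 16, 524 sold [FIFO — oldest first]: 224 @ $10.55 + 164 @ $13.00 + 136 @ $12.60 = $6,208.80
Total COGS = $439.30 + $2,715.40 + $6,208.80 = $9,363.50
Ending inventory: 249 @ $12.60 + 288 @ $11.50 = $6,449.40
Check: goods available $15,812.90 = COGS $9,363.50 + ending $6,449.40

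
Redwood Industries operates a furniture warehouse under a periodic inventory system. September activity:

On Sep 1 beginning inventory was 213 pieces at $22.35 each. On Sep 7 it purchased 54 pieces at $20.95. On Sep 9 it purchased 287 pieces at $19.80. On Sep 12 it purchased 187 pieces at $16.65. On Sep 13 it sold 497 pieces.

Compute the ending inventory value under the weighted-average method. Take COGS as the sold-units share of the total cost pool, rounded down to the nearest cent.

Sep 13, sell 497: 497/741 × $14,688.00 → $9,851.46
Ending inventory (cost pool remaining) = $4,836.54

Ending inventory = $4,836.54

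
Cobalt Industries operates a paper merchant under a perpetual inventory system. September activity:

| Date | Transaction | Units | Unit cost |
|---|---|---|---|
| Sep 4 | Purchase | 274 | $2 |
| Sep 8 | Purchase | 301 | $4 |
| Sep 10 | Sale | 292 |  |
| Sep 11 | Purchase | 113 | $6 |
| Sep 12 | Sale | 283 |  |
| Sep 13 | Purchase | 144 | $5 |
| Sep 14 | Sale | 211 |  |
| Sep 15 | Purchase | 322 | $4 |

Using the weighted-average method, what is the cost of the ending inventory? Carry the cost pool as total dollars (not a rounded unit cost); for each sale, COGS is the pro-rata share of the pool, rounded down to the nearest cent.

After Sep 4: 274 on hand, pool $548.00 (≈ $2.0000 each)
After Sep 8: 575 on hand, pool $1,752.00 (≈ $3.0470 each)
Sep 10, sell 292: 292/575 × $1,752.00 → $889.71
After Sep 11: 396 on hand, pool $1,540.29 (≈ $3.8896 each)
Sep 12, sell 283: 283/396 × $1,540.29 → $1,100.76
After Sep 13: 257 on hand, pool $1,159.53 (≈ $4.5118 each)
Sep 14, sell 211: 211/257 × $1,159.53 → $951.98
After Sep 15: 368 on hand, pool $1,495.55 (≈ $4.0640 each)
Total COGS = $889.71 + $1,100.76 + $951.98 = $2,942.45
Ending inventory (cost pool remaining) = $1,495.55
Check: goods available $4,438.00 = COGS $2,942.45 + ending $1,495.55

Ending inventory = $1,495.55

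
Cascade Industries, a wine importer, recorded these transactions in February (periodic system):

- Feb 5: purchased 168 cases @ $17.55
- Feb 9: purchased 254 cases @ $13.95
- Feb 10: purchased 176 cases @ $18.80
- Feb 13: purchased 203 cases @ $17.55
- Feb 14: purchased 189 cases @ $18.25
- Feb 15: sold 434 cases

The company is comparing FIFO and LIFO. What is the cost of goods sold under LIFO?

COGS = $7,801.50

FIFO COGS: 168 @ $17.55 + 254 @ $13.95 + 12 @ $18.80 = $6,717.30
LIFO COGS: 189 @ $18.25 + 203 @ $17.55 + 42 @ $18.80 = $7,801.50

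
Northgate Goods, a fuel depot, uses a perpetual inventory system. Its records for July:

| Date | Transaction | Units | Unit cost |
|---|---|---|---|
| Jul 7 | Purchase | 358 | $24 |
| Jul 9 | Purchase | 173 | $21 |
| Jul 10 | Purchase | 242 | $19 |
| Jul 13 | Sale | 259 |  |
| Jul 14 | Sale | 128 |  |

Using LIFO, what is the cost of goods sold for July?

COGS = $7,643

Jul 13, 259 sold [LIFO — newest first]: 242 @ $19 + 17 @ $21 = $4,955
Jul 14, 128 sold [LIFO — newest first]: 128 @ $21 = $2,688
Total COGS = $4,955 + $2,688 = $7,643
Ending inventory: 358 @ $24 + 28 @ $21 = $9,180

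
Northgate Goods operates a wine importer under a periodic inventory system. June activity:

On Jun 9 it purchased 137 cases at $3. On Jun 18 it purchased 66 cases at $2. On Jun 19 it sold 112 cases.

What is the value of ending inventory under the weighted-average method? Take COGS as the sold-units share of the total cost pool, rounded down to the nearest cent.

Jun 19, sell 112: 112/203 × $543.00 → $299.58
Ending inventory (cost pool remaining) = $243.42
Check: goods available $543.00 = COGS $299.58 + ending $243.42

Ending inventory = $243.42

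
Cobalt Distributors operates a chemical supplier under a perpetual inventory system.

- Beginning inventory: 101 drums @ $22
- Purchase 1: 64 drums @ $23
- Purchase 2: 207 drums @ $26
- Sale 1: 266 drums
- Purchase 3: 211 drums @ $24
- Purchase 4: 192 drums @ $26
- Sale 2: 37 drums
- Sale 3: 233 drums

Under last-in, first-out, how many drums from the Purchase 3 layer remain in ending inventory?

133

Sale 1 (266) [LIFO — newest first]: 207 @ $26 + 59 @ $23 = $6,739
Sale 2 (37) [LIFO — newest first]: 37 @ $26 = $962
Sale 3 (233) [LIFO — newest first]: 155 @ $26 + 78 @ $24 = $5,902
Total COGS = $6,739 + $962 + $5,902 = $13,603
Ending inventory: 101 @ $22 + 5 @ $23 + 133 @ $24 = $5,529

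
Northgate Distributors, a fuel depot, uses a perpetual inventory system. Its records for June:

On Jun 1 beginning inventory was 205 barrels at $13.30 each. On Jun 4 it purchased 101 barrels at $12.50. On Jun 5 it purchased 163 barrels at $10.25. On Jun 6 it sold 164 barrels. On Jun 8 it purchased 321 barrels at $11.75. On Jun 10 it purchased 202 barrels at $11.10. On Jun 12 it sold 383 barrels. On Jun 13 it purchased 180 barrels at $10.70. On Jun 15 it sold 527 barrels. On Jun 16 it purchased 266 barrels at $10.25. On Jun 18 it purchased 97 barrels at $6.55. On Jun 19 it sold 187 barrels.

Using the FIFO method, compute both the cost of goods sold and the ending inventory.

COGS = $14,511.95; ending inventory = $2,449.60

Jun 6, 164 sold [FIFO — oldest first]: 164 @ $13.30 = $2,181.20
Jun 12, 383 sold [FIFO — oldest first]: 41 @ $13.30 + 101 @ $12.50 + 163 @ $10.25 + 78 @ $11.75 = $4,395.05
Jun 15, 527 sold [FIFO — oldest first]: 243 @ $11.75 + 202 @ $11.10 + 82 @ $10.70 = $5,974.85
Jun 19, 187 sold [FIFO — oldest first]: 98 @ $10.70 + 89 @ $10.25 = $1,960.85
Total COGS = $2,181.20 + $4,395.05 + $5,974.85 + $1,960.85 = $14,511.95
Ending inventory: 177 @ $10.25 + 97 @ $6.55 = $2,449.60
Check: goods available $16,961.55 = COGS $14,511.95 + ending $2,449.60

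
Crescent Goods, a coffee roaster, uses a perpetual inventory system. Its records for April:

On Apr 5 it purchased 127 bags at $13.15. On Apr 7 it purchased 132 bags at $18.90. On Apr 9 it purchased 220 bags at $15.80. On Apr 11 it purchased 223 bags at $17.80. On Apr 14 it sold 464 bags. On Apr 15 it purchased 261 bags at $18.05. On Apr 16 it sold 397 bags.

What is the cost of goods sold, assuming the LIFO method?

COGS = $14,980.00

Apr 14, 464 sold [LIFO — newest first]: 223 @ $17.80 + 220 @ $15.80 + 21 @ $18.90 = $7,842.30
Apr 16, 397 sold [LIFO — newest first]: 261 @ $18.05 + 111 @ $18.90 + 25 @ $13.15 = $7,137.70
Total COGS = $7,842.30 + $7,137.70 = $14,980.00
Ending inventory: 102 @ $13.15 = $1,341.30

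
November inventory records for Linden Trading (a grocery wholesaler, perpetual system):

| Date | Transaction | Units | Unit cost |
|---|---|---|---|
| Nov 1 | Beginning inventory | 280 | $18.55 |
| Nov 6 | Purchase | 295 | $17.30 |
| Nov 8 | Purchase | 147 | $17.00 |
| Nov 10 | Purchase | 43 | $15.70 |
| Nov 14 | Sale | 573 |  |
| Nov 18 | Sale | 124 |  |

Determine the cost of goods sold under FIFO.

Nov 14, 573 sold [FIFO — oldest first]: 280 @ $18.55 + 293 @ $17.30 = $10,262.90
Nov 18, 124 sold [FIFO — oldest first]: 2 @ $17.30 + 122 @ $17.00 = $2,108.60
Total COGS = $10,262.90 + $2,108.60 = $12,371.50
Ending inventory: 25 @ $17.00 + 43 @ $15.70 = $1,100.10
Check: goods available $13,471.60 = COGS $12,371.50 + ending $1,100.10

COGS = $12,371.50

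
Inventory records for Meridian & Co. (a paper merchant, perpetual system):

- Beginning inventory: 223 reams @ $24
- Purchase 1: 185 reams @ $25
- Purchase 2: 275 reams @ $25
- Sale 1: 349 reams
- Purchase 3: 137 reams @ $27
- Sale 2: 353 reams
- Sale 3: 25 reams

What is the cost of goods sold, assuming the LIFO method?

COGS = $18,319

Sale 1 (349) [LIFO — newest first]: 275 @ $25 + 74 @ $25 = $8,725
Sale 2 (353) [LIFO — newest first]: 137 @ $27 + 111 @ $25 + 105 @ $24 = $8,994
Sale 3 (25) [LIFO — newest first]: 25 @ $24 = $600
Total COGS = $8,725 + $8,994 + $600 = $18,319
Ending inventory: 93 @ $24 = $2,232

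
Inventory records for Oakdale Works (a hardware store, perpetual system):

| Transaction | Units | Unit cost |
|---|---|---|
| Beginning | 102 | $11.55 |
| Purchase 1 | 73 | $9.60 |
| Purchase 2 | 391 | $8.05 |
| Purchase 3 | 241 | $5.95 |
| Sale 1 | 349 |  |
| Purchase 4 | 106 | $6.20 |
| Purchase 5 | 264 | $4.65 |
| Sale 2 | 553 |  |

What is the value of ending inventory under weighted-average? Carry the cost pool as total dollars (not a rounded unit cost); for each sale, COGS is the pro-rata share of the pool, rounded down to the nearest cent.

Ending inventory = $1,843.73

After Beginning: 102 on hand, pool $1,178.10 (≈ $11.5500 each)
After Purchase 1: 175 on hand, pool $1,878.90 (≈ $10.7366 each)
After Purchase 2: 566 on hand, pool $5,026.45 (≈ $8.8807 each)
After Purchase 3: 807 on hand, pool $6,460.40 (≈ $8.0055 each)
Sale 1, sell 349: 349/807 × $6,460.40 → $2,793.90
After Purchase 4: 564 on hand, pool $4,323.70 (≈ $7.6661 each)
After Purchase 5: 828 on hand, pool $5,551.30 (≈ $6.7045 each)
Sale 2, sell 553: 553/828 × $5,551.30 → $3,707.57
Total COGS = $2,793.90 + $3,707.57 = $6,501.47
Ending inventory (cost pool remaining) = $1,843.73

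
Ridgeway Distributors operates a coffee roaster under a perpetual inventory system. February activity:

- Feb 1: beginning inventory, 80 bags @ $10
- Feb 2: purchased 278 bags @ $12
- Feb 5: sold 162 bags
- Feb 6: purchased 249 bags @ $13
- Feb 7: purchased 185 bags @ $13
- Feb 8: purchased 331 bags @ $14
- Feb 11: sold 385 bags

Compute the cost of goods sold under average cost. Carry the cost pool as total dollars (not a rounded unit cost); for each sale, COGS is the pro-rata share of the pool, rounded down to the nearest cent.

COGS = $6,895.58

After Feb 1: 80 on hand, pool $800.00 (≈ $10.0000 each)
After Feb 2: 358 on hand, pool $4,136.00 (≈ $11.5531 each)
Feb 5, sell 162: 162/358 × $4,136.00 → $1,871.59
After Feb 6: 445 on hand, pool $5,501.41 (≈ $12.3627 each)
After Feb 7: 630 on hand, pool $7,906.41 (≈ $12.5499 each)
After Feb 8: 961 on hand, pool $12,540.41 (≈ $13.0493 each)
Feb 11, sell 385: 385/961 × $12,540.41 → $5,023.99
Total COGS = $1,871.59 + $5,023.99 = $6,895.58
Ending inventory (cost pool remaining) = $7,516.42
Check: goods available $14,412.00 = COGS $6,895.58 + ending $7,516.42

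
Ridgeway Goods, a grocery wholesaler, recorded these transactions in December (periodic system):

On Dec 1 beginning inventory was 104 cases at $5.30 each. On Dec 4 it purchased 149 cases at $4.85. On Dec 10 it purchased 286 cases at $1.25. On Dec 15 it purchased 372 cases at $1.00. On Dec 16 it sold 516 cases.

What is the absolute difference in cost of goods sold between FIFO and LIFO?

$1,050.60

FIFO COGS: 104 @ $5.30 + 149 @ $4.85 + 263 @ $1.25 = $1,602.60
LIFO COGS: 372 @ $1.00 + 144 @ $1.25 = $552.00
Difference = |$1,602.60 − $552.00| = $1,050.60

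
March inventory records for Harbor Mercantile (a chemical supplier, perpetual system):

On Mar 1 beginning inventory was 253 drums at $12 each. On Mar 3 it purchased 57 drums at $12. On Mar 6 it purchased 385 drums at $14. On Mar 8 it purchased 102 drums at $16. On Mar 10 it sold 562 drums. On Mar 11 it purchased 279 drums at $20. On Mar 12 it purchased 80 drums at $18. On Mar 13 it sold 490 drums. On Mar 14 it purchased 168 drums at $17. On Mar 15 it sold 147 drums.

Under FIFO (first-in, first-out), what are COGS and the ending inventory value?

Mar 10, 562 sold [FIFO — oldest first]: 253 @ $12 + 57 @ $12 + 252 @ $14 = $7,248
Mar 13, 490 sold [FIFO — oldest first]: 133 @ $14 + 102 @ $16 + 255 @ $20 = $8,594
Mar 15, 147 sold [FIFO — oldest first]: 24 @ $20 + 80 @ $18 + 43 @ $17 = $2,651
Total COGS = $7,248 + $8,594 + $2,651 = $18,493
Ending inventory: 125 @ $17 = $2,125

COGS = $18,493; ending inventory = $2,125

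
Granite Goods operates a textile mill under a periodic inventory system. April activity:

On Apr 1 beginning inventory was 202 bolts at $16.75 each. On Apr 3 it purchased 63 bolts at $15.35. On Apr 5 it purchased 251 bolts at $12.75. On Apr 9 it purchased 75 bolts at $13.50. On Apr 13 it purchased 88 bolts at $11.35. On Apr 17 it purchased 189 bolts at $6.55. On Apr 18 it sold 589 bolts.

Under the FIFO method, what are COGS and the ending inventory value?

Apr 18, 589 sold [FIFO — oldest first]: 202 @ $16.75 + 63 @ $15.35 + 251 @ $12.75 + 73 @ $13.50 = $8,536.30
Ending inventory: 2 @ $13.50 + 88 @ $11.35 + 189 @ $6.55 = $2,263.75

COGS = $8,536.30; ending inventory = $2,263.75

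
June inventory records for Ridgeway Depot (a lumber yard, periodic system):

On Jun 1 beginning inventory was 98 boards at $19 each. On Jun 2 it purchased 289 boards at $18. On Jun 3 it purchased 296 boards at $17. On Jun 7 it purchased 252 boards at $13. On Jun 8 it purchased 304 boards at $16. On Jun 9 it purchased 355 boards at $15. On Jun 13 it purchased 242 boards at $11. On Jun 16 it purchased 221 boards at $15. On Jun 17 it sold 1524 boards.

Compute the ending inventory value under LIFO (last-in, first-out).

Ending inventory = $9,546

Jun 17, 1524 sold [LIFO — newest first]: 221 @ $15 + 242 @ $11 + 355 @ $15 + 304 @ $16 + 252 @ $13 + 150 @ $17 = $21,992
Ending inventory: 98 @ $19 + 289 @ $18 + 146 @ $17 = $9,546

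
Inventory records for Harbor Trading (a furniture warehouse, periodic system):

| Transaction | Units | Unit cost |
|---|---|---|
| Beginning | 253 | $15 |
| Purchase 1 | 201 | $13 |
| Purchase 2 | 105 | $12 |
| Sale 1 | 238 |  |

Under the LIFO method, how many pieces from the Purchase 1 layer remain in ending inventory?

68

Sale 1 (238) [LIFO — newest first]: 105 @ $12 + 133 @ $13 = $2,989
Ending inventory: 253 @ $15 + 68 @ $13 = $4,679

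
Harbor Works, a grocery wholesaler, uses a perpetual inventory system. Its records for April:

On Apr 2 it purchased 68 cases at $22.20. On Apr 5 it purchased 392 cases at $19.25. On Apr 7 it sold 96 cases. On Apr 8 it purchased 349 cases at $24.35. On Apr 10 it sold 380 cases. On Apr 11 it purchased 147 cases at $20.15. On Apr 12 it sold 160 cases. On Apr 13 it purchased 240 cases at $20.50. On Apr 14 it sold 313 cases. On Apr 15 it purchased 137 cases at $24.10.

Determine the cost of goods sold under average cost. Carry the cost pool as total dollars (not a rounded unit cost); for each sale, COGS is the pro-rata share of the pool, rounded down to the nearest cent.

COGS = $20,243.58

After Apr 2: 68 on hand, pool $1,509.60 (≈ $22.2000 each)
After Apr 5: 460 on hand, pool $9,055.60 (≈ $19.6861 each)
Apr 7, sell 96: 96/460 × $9,055.60 → $1,889.86
After Apr 8: 713 on hand, pool $15,663.89 (≈ $21.9690 each)
Apr 10, sell 380: 380/713 × $15,663.89 → $8,348.21
After Apr 11: 480 on hand, pool $10,277.73 (≈ $21.4119 each)
Apr 12, sell 160: 160/480 × $10,277.73 → $3,425.91
After Apr 13: 560 on hand, pool $11,771.82 (≈ $21.0211 each)
Apr 14, sell 313: 313/560 × $11,771.82 → $6,579.60
After Apr 15: 384 on hand, pool $8,493.92 (≈ $22.1196 each)
Total COGS = $1,889.86 + $8,348.21 + $3,425.91 + $6,579.60 = $20,243.58
Ending inventory (cost pool remaining) = $8,493.92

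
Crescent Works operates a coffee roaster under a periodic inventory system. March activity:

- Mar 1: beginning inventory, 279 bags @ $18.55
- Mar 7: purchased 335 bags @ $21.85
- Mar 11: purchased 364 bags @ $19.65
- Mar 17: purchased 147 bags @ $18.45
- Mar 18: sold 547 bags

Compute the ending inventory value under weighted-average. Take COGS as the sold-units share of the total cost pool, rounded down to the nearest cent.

Ending inventory = $11,488.05

Mar 18, sell 547: 547/1125 × $22,359.95 → $10,871.90
Ending inventory (cost pool remaining) = $11,488.05
Check: goods available $22,359.95 = COGS $10,871.90 + ending $11,488.05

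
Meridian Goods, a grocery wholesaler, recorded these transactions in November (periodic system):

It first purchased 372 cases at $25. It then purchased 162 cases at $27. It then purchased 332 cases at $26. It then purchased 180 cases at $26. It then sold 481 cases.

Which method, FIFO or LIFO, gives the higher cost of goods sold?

LIFO

FIFO COGS: 372 @ $25 + 109 @ $27 = $12,243
LIFO COGS: 180 @ $26 + 301 @ $26 = $12,506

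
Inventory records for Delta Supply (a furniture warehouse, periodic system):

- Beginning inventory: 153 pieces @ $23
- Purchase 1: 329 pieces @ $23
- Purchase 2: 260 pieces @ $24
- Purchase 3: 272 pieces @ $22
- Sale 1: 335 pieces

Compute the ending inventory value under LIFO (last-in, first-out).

Sale 1 (335) [LIFO — newest first]: 272 @ $22 + 63 @ $24 = $7,496
Ending inventory: 153 @ $23 + 329 @ $23 + 197 @ $24 = $15,814

Ending inventory = $15,814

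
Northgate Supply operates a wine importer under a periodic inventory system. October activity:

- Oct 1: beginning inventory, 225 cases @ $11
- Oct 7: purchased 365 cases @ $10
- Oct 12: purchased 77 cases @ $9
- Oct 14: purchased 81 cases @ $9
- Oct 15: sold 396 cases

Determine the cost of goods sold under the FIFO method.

Oct 15, 396 sold [FIFO — oldest first]: 225 @ $11 + 171 @ $10 = $4,185
Ending inventory: 194 @ $10 + 77 @ $9 + 81 @ $9 = $3,362

COGS = $4,185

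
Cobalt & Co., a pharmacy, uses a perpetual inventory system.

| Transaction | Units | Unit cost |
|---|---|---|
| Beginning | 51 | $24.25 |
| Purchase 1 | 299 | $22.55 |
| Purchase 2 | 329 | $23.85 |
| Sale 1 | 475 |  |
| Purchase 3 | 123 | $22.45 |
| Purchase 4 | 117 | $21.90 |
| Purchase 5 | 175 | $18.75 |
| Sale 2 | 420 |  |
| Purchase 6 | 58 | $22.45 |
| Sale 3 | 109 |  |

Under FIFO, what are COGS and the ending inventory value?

Sale 1 (475) [FIFO — oldest first]: 51 @ $24.25 + 299 @ $22.55 + 125 @ $23.85 = $10,960.45
Sale 2 (420) [FIFO — oldest first]: 204 @ $23.85 + 123 @ $22.45 + 93 @ $21.90 = $9,663.45
Sale 3 (109) [FIFO — oldest first]: 24 @ $21.90 + 85 @ $18.75 = $2,119.35
Total COGS = $10,960.45 + $9,663.45 + $2,119.35 = $22,743.25
Ending inventory: 90 @ $18.75 + 58 @ $22.45 = $2,989.60

COGS = $22,743.25; ending inventory = $2,989.60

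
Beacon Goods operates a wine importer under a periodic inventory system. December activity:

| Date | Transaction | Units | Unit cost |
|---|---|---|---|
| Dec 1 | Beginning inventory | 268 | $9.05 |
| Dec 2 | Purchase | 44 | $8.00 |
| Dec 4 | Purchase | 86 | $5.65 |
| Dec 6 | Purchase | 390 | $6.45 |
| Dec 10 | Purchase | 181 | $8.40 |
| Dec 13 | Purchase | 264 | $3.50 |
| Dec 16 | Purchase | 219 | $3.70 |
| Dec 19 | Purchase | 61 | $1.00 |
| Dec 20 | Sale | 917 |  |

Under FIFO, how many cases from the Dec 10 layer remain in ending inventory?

52

Dec 20, 917 sold [FIFO — oldest first]: 268 @ $9.05 + 44 @ $8.00 + 86 @ $5.65 + 390 @ $6.45 + 129 @ $8.40 = $6,862.40
Ending inventory: 52 @ $8.40 + 264 @ $3.50 + 219 @ $3.70 + 61 @ $1.00 = $2,232.10
Check: goods available $9,094.50 = COGS $6,862.40 + ending $2,232.10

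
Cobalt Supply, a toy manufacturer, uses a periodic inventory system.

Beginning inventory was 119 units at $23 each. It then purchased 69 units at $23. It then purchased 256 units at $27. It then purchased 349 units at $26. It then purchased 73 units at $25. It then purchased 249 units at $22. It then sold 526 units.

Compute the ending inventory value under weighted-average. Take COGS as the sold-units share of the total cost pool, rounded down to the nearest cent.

Sale 1, sell 526: 526/1115 × $27,613.00 → $13,026.40
Ending inventory (cost pool remaining) = $14,586.60

Ending inventory = $14,586.60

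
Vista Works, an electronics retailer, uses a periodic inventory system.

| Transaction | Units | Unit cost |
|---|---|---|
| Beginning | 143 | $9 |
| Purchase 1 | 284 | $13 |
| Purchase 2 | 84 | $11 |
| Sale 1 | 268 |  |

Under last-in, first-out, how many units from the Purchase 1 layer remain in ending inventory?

Sale 1 (268) [LIFO — newest first]: 84 @ $11 + 184 @ $13 = $3,316
Ending inventory: 143 @ $9 + 100 @ $13 = $2,587
Check: goods available $5,903 = COGS $3,316 + ending $2,587

100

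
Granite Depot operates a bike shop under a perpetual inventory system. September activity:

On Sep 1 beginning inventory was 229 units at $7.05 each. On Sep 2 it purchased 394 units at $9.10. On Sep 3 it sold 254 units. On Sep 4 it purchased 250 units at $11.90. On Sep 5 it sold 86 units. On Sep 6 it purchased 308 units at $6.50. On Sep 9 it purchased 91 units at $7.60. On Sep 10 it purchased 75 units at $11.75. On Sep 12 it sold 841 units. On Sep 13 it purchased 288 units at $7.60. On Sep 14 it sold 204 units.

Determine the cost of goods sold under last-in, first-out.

Sep 3, 254 sold [LIFO — newest first]: 254 @ $9.10 = $2,311.40
Sep 5, 86 sold [LIFO — newest first]: 86 @ $11.90 = $1,023.40
Sep 12, 841 sold [LIFO — newest first]: 75 @ $11.75 + 91 @ $7.60 + 308 @ $6.50 + 164 @ $11.90 + 140 @ $9.10 + 63 @ $7.05 = $7,244.60
Sep 14, 204 sold [LIFO — newest first]: 204 @ $7.60 = $1,550.40
Total COGS = $2,311.40 + $1,023.40 + $7,244.60 + $1,550.40 = $12,129.80
Ending inventory: 166 @ $7.05 + 84 @ $7.60 = $1,808.70

COGS = $12,129.80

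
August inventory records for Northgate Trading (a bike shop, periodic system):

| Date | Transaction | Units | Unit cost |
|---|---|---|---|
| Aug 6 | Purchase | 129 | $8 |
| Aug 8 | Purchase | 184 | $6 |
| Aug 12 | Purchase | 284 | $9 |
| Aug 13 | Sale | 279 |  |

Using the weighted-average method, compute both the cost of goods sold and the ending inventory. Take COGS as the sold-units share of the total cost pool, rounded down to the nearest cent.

COGS = $2,192.74; ending inventory = $2,499.26

Aug 13, sell 279: 279/597 × $4,692.00 → $2,192.74
Ending inventory (cost pool remaining) = $2,499.26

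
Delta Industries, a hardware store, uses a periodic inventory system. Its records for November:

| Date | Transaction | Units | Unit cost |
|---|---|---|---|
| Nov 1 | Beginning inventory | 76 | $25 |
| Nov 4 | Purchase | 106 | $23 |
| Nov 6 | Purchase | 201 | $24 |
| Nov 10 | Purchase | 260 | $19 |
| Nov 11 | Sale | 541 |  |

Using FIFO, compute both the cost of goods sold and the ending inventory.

COGS = $12,164; ending inventory = $1,938

Nov 11, 541 sold [FIFO — oldest first]: 76 @ $25 + 106 @ $23 + 201 @ $24 + 158 @ $19 = $12,164
Ending inventory: 102 @ $19 = $1,938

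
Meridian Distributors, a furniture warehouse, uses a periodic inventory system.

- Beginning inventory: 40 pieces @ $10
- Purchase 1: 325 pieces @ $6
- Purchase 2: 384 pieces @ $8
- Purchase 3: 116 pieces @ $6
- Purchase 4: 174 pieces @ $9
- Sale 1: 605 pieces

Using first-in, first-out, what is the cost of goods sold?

COGS = $4,270

Sale 1 (605) [FIFO — oldest first]: 40 @ $10 + 325 @ $6 + 240 @ $8 = $4,270
Ending inventory: 144 @ $8 + 116 @ $6 + 174 @ $9 = $3,414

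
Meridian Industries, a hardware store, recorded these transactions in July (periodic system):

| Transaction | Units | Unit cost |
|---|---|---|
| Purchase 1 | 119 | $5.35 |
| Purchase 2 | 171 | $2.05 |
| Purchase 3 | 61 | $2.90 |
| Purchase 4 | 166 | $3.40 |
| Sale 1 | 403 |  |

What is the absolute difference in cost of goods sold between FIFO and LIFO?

$222.30

FIFO COGS: 119 @ $5.35 + 171 @ $2.05 + 61 @ $2.90 + 52 @ $3.40 = $1,340.90
LIFO COGS: 166 @ $3.40 + 61 @ $2.90 + 171 @ $2.05 + 5 @ $5.35 = $1,118.60
Difference = |$1,340.90 − $1,118.60| = $222.30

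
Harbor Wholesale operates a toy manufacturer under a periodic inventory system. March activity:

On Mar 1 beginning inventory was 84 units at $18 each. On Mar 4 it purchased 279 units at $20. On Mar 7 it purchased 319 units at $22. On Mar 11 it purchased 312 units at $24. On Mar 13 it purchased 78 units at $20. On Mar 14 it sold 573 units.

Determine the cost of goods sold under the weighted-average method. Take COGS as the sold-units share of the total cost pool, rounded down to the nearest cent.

COGS = $12,378.29

Mar 14, sell 573: 573/1072 × $23,158.00 → $12,378.29
Ending inventory (cost pool remaining) = $10,779.71
Check: goods available $23,158.00 = COGS $12,378.29 + ending $10,779.71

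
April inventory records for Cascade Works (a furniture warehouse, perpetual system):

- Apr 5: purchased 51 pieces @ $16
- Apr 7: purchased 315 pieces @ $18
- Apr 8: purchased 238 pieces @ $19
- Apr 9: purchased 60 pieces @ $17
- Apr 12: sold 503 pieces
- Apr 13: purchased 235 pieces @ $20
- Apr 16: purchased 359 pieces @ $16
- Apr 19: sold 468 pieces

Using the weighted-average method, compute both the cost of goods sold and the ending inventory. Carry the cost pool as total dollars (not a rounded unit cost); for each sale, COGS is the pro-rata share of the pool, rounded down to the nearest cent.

COGS = $17,393.26; ending inventory = $5,078.74

After Apr 5: 51 on hand, pool $816.00 (≈ $16.0000 each)
After Apr 7: 366 on hand, pool $6,486.00 (≈ $17.7213 each)
After Apr 8: 604 on hand, pool $11,008.00 (≈ $18.2252 each)
After Apr 9: 664 on hand, pool $12,028.00 (≈ $18.1145 each)
Apr 12, sell 503: 503/664 × $12,028.00 → $9,111.57
After Apr 13: 396 on hand, pool $7,616.43 (≈ $19.2334 each)
After Apr 16: 755 on hand, pool $13,360.43 (≈ $17.6959 each)
Apr 19, sell 468: 468/755 × $13,360.43 → $8,281.69
Total COGS = $9,111.57 + $8,281.69 = $17,393.26
Ending inventory (cost pool remaining) = $5,078.74
Check: goods available $22,472.00 = COGS $17,393.26 + ending $5,078.74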